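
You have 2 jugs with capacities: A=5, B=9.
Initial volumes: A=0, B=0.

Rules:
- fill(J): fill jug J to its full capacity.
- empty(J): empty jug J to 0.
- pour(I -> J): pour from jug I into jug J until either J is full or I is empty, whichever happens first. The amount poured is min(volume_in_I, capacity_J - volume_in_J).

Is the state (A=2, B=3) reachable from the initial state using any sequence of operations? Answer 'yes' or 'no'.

Answer: no

Derivation:
BFS explored all 28 reachable states.
Reachable set includes: (0,0), (0,1), (0,2), (0,3), (0,4), (0,5), (0,6), (0,7), (0,8), (0,9), (1,0), (1,9) ...
Target (A=2, B=3) not in reachable set → no.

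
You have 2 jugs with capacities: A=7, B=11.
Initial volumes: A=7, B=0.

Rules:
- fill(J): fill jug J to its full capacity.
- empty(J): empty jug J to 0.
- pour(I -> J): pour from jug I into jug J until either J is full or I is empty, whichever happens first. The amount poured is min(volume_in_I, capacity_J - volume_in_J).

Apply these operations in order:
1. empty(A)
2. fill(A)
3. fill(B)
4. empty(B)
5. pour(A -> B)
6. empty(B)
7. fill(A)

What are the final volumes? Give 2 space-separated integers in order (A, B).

Step 1: empty(A) -> (A=0 B=0)
Step 2: fill(A) -> (A=7 B=0)
Step 3: fill(B) -> (A=7 B=11)
Step 4: empty(B) -> (A=7 B=0)
Step 5: pour(A -> B) -> (A=0 B=7)
Step 6: empty(B) -> (A=0 B=0)
Step 7: fill(A) -> (A=7 B=0)

Answer: 7 0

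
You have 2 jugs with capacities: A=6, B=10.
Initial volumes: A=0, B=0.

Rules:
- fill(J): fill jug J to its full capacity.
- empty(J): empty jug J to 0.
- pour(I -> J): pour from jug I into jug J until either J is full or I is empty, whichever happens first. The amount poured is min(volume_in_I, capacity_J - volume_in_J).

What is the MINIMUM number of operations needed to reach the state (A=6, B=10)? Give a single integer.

Answer: 2

Derivation:
BFS from (A=0, B=0). One shortest path:
  1. fill(A) -> (A=6 B=0)
  2. fill(B) -> (A=6 B=10)
Reached target in 2 moves.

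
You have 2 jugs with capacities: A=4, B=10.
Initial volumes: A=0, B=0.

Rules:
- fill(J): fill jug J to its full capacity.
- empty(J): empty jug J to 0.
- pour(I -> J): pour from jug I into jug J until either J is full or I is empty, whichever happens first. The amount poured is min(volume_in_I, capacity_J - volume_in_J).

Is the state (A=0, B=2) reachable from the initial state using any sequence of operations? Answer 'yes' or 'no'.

BFS from (A=0, B=0):
  1. fill(B) -> (A=0 B=10)
  2. pour(B -> A) -> (A=4 B=6)
  3. empty(A) -> (A=0 B=6)
  4. pour(B -> A) -> (A=4 B=2)
  5. empty(A) -> (A=0 B=2)
Target reached → yes.

Answer: yes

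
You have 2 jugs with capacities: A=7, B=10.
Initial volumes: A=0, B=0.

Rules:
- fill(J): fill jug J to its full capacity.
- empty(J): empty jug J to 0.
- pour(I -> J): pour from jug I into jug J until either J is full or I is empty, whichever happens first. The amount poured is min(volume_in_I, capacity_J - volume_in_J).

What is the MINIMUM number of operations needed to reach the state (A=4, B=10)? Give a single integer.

BFS from (A=0, B=0). One shortest path:
  1. fill(A) -> (A=7 B=0)
  2. pour(A -> B) -> (A=0 B=7)
  3. fill(A) -> (A=7 B=7)
  4. pour(A -> B) -> (A=4 B=10)
Reached target in 4 moves.

Answer: 4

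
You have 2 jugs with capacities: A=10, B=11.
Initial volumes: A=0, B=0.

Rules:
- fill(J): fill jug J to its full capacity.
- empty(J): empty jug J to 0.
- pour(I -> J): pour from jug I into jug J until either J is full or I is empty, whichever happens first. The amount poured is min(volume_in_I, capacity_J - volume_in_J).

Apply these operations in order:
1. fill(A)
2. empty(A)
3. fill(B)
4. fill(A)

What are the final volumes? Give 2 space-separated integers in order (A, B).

Answer: 10 11

Derivation:
Step 1: fill(A) -> (A=10 B=0)
Step 2: empty(A) -> (A=0 B=0)
Step 3: fill(B) -> (A=0 B=11)
Step 4: fill(A) -> (A=10 B=11)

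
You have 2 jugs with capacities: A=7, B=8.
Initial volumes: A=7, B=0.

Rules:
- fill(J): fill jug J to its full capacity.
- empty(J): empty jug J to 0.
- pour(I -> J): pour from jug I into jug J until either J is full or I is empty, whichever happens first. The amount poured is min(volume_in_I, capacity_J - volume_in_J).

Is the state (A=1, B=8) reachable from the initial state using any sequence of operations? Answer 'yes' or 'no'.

BFS from (A=7, B=0):
  1. empty(A) -> (A=0 B=0)
  2. fill(B) -> (A=0 B=8)
  3. pour(B -> A) -> (A=7 B=1)
  4. empty(A) -> (A=0 B=1)
  5. pour(B -> A) -> (A=1 B=0)
  6. fill(B) -> (A=1 B=8)
Target reached → yes.

Answer: yes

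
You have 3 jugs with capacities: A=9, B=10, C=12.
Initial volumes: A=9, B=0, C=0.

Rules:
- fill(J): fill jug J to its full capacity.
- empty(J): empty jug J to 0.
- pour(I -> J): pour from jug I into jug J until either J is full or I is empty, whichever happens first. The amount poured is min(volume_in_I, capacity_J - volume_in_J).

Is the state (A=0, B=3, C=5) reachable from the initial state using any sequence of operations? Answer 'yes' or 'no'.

Answer: yes

Derivation:
BFS from (A=9, B=0, C=0):
  1. pour(A -> B) -> (A=0 B=9 C=0)
  2. fill(A) -> (A=9 B=9 C=0)
  3. pour(A -> C) -> (A=0 B=9 C=9)
  4. pour(B -> C) -> (A=0 B=6 C=12)
  5. pour(C -> A) -> (A=9 B=6 C=3)
  6. pour(A -> B) -> (A=5 B=10 C=3)
  7. empty(B) -> (A=5 B=0 C=3)
  8. pour(C -> B) -> (A=5 B=3 C=0)
  9. pour(A -> C) -> (A=0 B=3 C=5)
Target reached → yes.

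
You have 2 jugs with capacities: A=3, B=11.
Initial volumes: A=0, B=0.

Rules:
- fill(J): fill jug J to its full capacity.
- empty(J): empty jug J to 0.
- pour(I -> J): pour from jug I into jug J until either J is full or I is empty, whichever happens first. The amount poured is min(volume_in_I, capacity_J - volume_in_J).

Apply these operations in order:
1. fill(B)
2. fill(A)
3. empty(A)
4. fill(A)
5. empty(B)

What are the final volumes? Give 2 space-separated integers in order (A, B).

Answer: 3 0

Derivation:
Step 1: fill(B) -> (A=0 B=11)
Step 2: fill(A) -> (A=3 B=11)
Step 3: empty(A) -> (A=0 B=11)
Step 4: fill(A) -> (A=3 B=11)
Step 5: empty(B) -> (A=3 B=0)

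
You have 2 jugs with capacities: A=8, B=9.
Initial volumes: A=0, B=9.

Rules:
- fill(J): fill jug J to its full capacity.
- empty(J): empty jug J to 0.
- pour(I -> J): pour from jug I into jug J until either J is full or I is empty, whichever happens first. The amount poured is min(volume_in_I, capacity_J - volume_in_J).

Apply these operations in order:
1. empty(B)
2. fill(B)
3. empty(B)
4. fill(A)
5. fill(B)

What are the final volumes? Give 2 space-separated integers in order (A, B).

Answer: 8 9

Derivation:
Step 1: empty(B) -> (A=0 B=0)
Step 2: fill(B) -> (A=0 B=9)
Step 3: empty(B) -> (A=0 B=0)
Step 4: fill(A) -> (A=8 B=0)
Step 5: fill(B) -> (A=8 B=9)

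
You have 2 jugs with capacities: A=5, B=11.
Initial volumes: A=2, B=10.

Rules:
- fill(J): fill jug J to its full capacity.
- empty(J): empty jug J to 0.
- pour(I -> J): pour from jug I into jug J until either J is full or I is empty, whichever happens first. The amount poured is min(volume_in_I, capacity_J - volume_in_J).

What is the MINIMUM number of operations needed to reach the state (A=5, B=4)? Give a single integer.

Answer: 5

Derivation:
BFS from (A=2, B=10). One shortest path:
  1. fill(A) -> (A=5 B=10)
  2. pour(A -> B) -> (A=4 B=11)
  3. empty(B) -> (A=4 B=0)
  4. pour(A -> B) -> (A=0 B=4)
  5. fill(A) -> (A=5 B=4)
Reached target in 5 moves.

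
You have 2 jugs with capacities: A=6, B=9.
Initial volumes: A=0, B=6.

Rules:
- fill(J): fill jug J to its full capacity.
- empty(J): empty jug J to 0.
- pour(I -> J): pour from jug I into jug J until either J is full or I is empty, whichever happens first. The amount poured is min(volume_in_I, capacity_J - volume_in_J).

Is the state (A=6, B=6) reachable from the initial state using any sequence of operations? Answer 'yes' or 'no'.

BFS from (A=0, B=6):
  1. fill(A) -> (A=6 B=6)
Target reached → yes.

Answer: yes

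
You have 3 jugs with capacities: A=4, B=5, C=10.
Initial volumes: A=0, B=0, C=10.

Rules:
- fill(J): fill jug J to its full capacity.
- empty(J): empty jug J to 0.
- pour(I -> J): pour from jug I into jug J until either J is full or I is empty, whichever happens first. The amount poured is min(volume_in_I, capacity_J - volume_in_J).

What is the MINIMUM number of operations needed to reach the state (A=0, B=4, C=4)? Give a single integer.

BFS from (A=0, B=0, C=10). One shortest path:
  1. fill(A) -> (A=4 B=0 C=10)
  2. empty(C) -> (A=4 B=0 C=0)
  3. pour(A -> B) -> (A=0 B=4 C=0)
  4. fill(A) -> (A=4 B=4 C=0)
  5. pour(A -> C) -> (A=0 B=4 C=4)
Reached target in 5 moves.

Answer: 5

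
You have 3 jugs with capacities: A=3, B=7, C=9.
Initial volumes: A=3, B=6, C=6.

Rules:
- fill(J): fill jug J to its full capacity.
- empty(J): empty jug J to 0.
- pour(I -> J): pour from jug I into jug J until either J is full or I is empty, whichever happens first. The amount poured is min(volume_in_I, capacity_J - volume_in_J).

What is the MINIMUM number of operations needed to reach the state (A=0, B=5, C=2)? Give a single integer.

BFS from (A=3, B=6, C=6). One shortest path:
  1. fill(B) -> (A=3 B=7 C=6)
  2. empty(C) -> (A=3 B=7 C=0)
  3. pour(B -> C) -> (A=3 B=0 C=7)
  4. pour(A -> C) -> (A=1 B=0 C=9)
  5. pour(C -> B) -> (A=1 B=7 C=2)
  6. pour(B -> A) -> (A=3 B=5 C=2)
  7. empty(A) -> (A=0 B=5 C=2)
Reached target in 7 moves.

Answer: 7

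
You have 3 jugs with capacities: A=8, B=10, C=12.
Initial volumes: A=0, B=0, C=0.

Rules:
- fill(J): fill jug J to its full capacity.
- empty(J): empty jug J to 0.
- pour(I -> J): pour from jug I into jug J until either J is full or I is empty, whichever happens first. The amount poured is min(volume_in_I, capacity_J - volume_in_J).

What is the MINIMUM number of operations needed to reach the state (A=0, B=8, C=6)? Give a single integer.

BFS from (A=0, B=0, C=0). One shortest path:
  1. fill(B) -> (A=0 B=10 C=0)
  2. fill(C) -> (A=0 B=10 C=12)
  3. pour(B -> A) -> (A=8 B=2 C=12)
  4. empty(A) -> (A=0 B=2 C=12)
  5. pour(B -> A) -> (A=2 B=0 C=12)
  6. pour(C -> A) -> (A=8 B=0 C=6)
  7. pour(A -> B) -> (A=0 B=8 C=6)
Reached target in 7 moves.

Answer: 7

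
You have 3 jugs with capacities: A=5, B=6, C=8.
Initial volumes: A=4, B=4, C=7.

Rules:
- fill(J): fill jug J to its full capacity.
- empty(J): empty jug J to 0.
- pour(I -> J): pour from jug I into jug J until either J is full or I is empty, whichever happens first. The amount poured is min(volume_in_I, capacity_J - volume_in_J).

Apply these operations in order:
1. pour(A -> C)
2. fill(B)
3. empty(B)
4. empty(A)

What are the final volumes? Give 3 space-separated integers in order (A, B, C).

Step 1: pour(A -> C) -> (A=3 B=4 C=8)
Step 2: fill(B) -> (A=3 B=6 C=8)
Step 3: empty(B) -> (A=3 B=0 C=8)
Step 4: empty(A) -> (A=0 B=0 C=8)

Answer: 0 0 8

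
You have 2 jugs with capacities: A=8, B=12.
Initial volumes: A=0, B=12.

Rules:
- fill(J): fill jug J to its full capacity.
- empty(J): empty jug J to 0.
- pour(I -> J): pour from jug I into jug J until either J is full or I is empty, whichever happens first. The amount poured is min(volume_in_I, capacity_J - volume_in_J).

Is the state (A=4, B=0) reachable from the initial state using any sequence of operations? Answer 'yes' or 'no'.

Answer: yes

Derivation:
BFS from (A=0, B=12):
  1. pour(B -> A) -> (A=8 B=4)
  2. empty(A) -> (A=0 B=4)
  3. pour(B -> A) -> (A=4 B=0)
Target reached → yes.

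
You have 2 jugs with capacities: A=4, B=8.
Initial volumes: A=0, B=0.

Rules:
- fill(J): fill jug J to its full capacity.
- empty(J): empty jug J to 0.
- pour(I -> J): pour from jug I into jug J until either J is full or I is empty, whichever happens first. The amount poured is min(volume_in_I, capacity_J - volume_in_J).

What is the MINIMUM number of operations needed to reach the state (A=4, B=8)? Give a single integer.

Answer: 2

Derivation:
BFS from (A=0, B=0). One shortest path:
  1. fill(A) -> (A=4 B=0)
  2. fill(B) -> (A=4 B=8)
Reached target in 2 moves.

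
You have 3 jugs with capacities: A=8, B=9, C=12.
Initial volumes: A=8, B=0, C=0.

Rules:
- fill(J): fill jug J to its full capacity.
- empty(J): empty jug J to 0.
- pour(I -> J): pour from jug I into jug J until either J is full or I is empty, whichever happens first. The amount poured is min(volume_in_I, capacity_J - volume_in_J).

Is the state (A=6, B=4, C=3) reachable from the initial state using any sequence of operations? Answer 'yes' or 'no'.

Answer: no

Derivation:
BFS explored all 554 reachable states.
Reachable set includes: (0,0,0), (0,0,1), (0,0,2), (0,0,3), (0,0,4), (0,0,5), (0,0,6), (0,0,7), (0,0,8), (0,0,9), (0,0,10), (0,0,11) ...
Target (A=6, B=4, C=3) not in reachable set → no.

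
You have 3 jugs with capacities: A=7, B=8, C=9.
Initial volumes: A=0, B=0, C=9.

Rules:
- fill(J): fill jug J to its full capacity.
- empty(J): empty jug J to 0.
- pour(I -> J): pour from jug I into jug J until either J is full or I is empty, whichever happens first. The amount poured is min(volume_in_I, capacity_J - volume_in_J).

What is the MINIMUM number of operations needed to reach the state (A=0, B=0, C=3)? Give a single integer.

Answer: 6

Derivation:
BFS from (A=0, B=0, C=9). One shortest path:
  1. fill(B) -> (A=0 B=8 C=9)
  2. pour(B -> A) -> (A=7 B=1 C=9)
  3. empty(A) -> (A=0 B=1 C=9)
  4. pour(B -> A) -> (A=1 B=0 C=9)
  5. pour(C -> A) -> (A=7 B=0 C=3)
  6. empty(A) -> (A=0 B=0 C=3)
Reached target in 6 moves.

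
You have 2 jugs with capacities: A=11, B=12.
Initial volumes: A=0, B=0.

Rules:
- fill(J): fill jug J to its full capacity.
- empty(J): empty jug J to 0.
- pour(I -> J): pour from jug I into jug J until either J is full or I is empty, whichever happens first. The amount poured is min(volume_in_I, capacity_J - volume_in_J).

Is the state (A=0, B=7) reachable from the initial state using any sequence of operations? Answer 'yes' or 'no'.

Answer: yes

Derivation:
BFS from (A=0, B=0):
  1. fill(A) -> (A=11 B=0)
  2. pour(A -> B) -> (A=0 B=11)
  3. fill(A) -> (A=11 B=11)
  4. pour(A -> B) -> (A=10 B=12)
  5. empty(B) -> (A=10 B=0)
  6. pour(A -> B) -> (A=0 B=10)
  7. fill(A) -> (A=11 B=10)
  8. pour(A -> B) -> (A=9 B=12)
  9. empty(B) -> (A=9 B=0)
  10. pour(A -> B) -> (A=0 B=9)
  11. fill(A) -> (A=11 B=9)
  12. pour(A -> B) -> (A=8 B=12)
  13. empty(B) -> (A=8 B=0)
  14. pour(A -> B) -> (A=0 B=8)
  15. fill(A) -> (A=11 B=8)
  16. pour(A -> B) -> (A=7 B=12)
  17. empty(B) -> (A=7 B=0)
  18. pour(A -> B) -> (A=0 B=7)
Target reached → yes.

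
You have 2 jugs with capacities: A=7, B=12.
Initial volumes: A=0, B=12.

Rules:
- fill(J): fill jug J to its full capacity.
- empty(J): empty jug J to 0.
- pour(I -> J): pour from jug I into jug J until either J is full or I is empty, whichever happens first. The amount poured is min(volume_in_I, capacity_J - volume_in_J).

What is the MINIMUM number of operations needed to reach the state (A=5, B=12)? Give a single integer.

Answer: 4

Derivation:
BFS from (A=0, B=12). One shortest path:
  1. pour(B -> A) -> (A=7 B=5)
  2. empty(A) -> (A=0 B=5)
  3. pour(B -> A) -> (A=5 B=0)
  4. fill(B) -> (A=5 B=12)
Reached target in 4 moves.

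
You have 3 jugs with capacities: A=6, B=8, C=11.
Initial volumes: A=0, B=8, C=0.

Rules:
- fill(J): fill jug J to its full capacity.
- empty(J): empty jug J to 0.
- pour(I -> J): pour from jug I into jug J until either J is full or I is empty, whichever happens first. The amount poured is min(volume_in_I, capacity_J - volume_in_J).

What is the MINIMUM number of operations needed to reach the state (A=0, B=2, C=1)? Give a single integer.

BFS from (A=0, B=8, C=0). One shortest path:
  1. fill(A) -> (A=6 B=8 C=0)
  2. pour(A -> C) -> (A=0 B=8 C=6)
  3. pour(B -> A) -> (A=6 B=2 C=6)
  4. pour(A -> C) -> (A=1 B=2 C=11)
  5. empty(C) -> (A=1 B=2 C=0)
  6. pour(A -> C) -> (A=0 B=2 C=1)
Reached target in 6 moves.

Answer: 6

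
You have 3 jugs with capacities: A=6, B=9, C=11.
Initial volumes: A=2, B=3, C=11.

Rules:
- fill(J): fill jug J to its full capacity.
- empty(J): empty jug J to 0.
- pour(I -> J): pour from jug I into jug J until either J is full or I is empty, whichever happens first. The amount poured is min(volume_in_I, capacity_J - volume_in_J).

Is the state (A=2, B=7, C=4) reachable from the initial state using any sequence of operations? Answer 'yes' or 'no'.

BFS explored all 440 reachable states.
Reachable set includes: (0,0,0), (0,0,1), (0,0,2), (0,0,3), (0,0,4), (0,0,5), (0,0,6), (0,0,7), (0,0,8), (0,0,9), (0,0,10), (0,0,11) ...
Target (A=2, B=7, C=4) not in reachable set → no.

Answer: no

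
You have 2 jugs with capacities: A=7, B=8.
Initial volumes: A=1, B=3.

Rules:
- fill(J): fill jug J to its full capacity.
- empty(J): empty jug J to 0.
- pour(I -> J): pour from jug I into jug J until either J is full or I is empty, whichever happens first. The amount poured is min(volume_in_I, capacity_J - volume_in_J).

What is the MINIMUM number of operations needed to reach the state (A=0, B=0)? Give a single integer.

Answer: 2

Derivation:
BFS from (A=1, B=3). One shortest path:
  1. empty(A) -> (A=0 B=3)
  2. empty(B) -> (A=0 B=0)
Reached target in 2 moves.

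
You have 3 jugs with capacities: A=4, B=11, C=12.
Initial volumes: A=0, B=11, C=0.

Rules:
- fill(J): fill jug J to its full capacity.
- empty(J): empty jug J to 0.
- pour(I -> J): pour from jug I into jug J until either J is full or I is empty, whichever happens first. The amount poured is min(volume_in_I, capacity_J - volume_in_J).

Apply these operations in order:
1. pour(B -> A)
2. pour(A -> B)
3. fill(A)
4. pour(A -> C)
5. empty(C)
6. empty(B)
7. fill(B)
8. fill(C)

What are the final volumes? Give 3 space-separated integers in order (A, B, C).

Answer: 0 11 12

Derivation:
Step 1: pour(B -> A) -> (A=4 B=7 C=0)
Step 2: pour(A -> B) -> (A=0 B=11 C=0)
Step 3: fill(A) -> (A=4 B=11 C=0)
Step 4: pour(A -> C) -> (A=0 B=11 C=4)
Step 5: empty(C) -> (A=0 B=11 C=0)
Step 6: empty(B) -> (A=0 B=0 C=0)
Step 7: fill(B) -> (A=0 B=11 C=0)
Step 8: fill(C) -> (A=0 B=11 C=12)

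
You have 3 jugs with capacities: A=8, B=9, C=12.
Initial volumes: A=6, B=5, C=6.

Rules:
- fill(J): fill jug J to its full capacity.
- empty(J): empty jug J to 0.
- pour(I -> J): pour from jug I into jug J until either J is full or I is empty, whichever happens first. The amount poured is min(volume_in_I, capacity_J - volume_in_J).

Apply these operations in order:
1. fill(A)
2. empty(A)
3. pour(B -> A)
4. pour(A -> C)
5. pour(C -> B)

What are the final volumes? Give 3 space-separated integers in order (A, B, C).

Answer: 0 9 2

Derivation:
Step 1: fill(A) -> (A=8 B=5 C=6)
Step 2: empty(A) -> (A=0 B=5 C=6)
Step 3: pour(B -> A) -> (A=5 B=0 C=6)
Step 4: pour(A -> C) -> (A=0 B=0 C=11)
Step 5: pour(C -> B) -> (A=0 B=9 C=2)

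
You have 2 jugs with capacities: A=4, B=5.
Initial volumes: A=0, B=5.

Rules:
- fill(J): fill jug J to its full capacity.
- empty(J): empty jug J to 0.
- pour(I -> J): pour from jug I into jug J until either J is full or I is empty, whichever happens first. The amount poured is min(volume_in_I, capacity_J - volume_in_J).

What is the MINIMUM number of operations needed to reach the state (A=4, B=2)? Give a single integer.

BFS from (A=0, B=5). One shortest path:
  1. pour(B -> A) -> (A=4 B=1)
  2. empty(A) -> (A=0 B=1)
  3. pour(B -> A) -> (A=1 B=0)
  4. fill(B) -> (A=1 B=5)
  5. pour(B -> A) -> (A=4 B=2)
Reached target in 5 moves.

Answer: 5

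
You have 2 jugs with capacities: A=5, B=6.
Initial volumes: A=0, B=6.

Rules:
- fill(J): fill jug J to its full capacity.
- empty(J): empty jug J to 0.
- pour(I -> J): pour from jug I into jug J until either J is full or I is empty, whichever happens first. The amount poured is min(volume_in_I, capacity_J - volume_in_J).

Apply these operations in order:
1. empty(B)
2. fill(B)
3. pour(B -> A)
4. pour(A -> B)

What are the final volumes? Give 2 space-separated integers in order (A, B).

Answer: 0 6

Derivation:
Step 1: empty(B) -> (A=0 B=0)
Step 2: fill(B) -> (A=0 B=6)
Step 3: pour(B -> A) -> (A=5 B=1)
Step 4: pour(A -> B) -> (A=0 B=6)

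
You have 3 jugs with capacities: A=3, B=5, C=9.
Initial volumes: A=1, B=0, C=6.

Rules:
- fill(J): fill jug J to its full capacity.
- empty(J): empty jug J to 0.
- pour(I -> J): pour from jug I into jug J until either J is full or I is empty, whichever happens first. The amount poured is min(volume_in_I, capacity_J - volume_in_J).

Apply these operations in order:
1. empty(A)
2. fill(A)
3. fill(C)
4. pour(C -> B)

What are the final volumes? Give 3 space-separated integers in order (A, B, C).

Step 1: empty(A) -> (A=0 B=0 C=6)
Step 2: fill(A) -> (A=3 B=0 C=6)
Step 3: fill(C) -> (A=3 B=0 C=9)
Step 4: pour(C -> B) -> (A=3 B=5 C=4)

Answer: 3 5 4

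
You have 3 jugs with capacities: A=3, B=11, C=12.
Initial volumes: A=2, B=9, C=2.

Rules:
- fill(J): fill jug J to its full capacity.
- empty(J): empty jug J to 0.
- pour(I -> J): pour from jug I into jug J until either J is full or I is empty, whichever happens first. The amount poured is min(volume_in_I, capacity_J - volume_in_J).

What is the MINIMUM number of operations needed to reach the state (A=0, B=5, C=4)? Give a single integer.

BFS from (A=2, B=9, C=2). One shortest path:
  1. fill(B) -> (A=2 B=11 C=2)
  2. pour(A -> C) -> (A=0 B=11 C=4)
  3. pour(B -> A) -> (A=3 B=8 C=4)
  4. empty(A) -> (A=0 B=8 C=4)
  5. pour(B -> A) -> (A=3 B=5 C=4)
  6. empty(A) -> (A=0 B=5 C=4)
Reached target in 6 moves.

Answer: 6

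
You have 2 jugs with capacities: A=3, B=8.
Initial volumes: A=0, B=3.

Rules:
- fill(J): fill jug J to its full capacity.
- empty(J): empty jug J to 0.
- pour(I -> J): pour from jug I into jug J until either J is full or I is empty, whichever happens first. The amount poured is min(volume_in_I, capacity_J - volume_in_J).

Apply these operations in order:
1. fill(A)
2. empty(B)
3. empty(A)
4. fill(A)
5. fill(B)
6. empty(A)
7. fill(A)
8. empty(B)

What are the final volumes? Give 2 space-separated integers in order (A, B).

Step 1: fill(A) -> (A=3 B=3)
Step 2: empty(B) -> (A=3 B=0)
Step 3: empty(A) -> (A=0 B=0)
Step 4: fill(A) -> (A=3 B=0)
Step 5: fill(B) -> (A=3 B=8)
Step 6: empty(A) -> (A=0 B=8)
Step 7: fill(A) -> (A=3 B=8)
Step 8: empty(B) -> (A=3 B=0)

Answer: 3 0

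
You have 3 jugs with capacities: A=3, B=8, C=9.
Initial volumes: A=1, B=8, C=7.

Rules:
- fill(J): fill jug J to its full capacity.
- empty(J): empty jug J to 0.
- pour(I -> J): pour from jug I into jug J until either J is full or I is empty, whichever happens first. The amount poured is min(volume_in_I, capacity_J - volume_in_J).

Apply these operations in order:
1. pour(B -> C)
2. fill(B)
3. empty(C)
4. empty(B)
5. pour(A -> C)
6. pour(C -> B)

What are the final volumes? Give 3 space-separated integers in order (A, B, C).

Answer: 0 1 0

Derivation:
Step 1: pour(B -> C) -> (A=1 B=6 C=9)
Step 2: fill(B) -> (A=1 B=8 C=9)
Step 3: empty(C) -> (A=1 B=8 C=0)
Step 4: empty(B) -> (A=1 B=0 C=0)
Step 5: pour(A -> C) -> (A=0 B=0 C=1)
Step 6: pour(C -> B) -> (A=0 B=1 C=0)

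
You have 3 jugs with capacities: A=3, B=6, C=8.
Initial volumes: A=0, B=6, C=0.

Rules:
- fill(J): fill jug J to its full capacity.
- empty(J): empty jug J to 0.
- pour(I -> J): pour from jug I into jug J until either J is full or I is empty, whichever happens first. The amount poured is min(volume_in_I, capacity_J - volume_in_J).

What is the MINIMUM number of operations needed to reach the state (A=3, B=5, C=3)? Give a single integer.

BFS from (A=0, B=6, C=0). One shortest path:
  1. empty(B) -> (A=0 B=0 C=0)
  2. fill(C) -> (A=0 B=0 C=8)
  3. pour(C -> A) -> (A=3 B=0 C=5)
  4. pour(C -> B) -> (A=3 B=5 C=0)
  5. pour(A -> C) -> (A=0 B=5 C=3)
  6. fill(A) -> (A=3 B=5 C=3)
Reached target in 6 moves.

Answer: 6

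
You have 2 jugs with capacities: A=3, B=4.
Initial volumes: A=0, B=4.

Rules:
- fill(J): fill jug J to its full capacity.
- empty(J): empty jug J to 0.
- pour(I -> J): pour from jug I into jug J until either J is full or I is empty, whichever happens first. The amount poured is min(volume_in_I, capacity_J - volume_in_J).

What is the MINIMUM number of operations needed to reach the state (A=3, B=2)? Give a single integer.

Answer: 5

Derivation:
BFS from (A=0, B=4). One shortest path:
  1. pour(B -> A) -> (A=3 B=1)
  2. empty(A) -> (A=0 B=1)
  3. pour(B -> A) -> (A=1 B=0)
  4. fill(B) -> (A=1 B=4)
  5. pour(B -> A) -> (A=3 B=2)
Reached target in 5 moves.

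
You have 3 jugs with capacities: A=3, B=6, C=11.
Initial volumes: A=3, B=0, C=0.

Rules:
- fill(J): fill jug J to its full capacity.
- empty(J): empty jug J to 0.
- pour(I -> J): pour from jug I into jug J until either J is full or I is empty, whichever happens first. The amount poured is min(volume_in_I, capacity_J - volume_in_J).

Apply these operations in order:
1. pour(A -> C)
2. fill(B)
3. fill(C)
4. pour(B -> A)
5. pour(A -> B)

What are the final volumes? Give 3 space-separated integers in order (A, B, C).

Step 1: pour(A -> C) -> (A=0 B=0 C=3)
Step 2: fill(B) -> (A=0 B=6 C=3)
Step 3: fill(C) -> (A=0 B=6 C=11)
Step 4: pour(B -> A) -> (A=3 B=3 C=11)
Step 5: pour(A -> B) -> (A=0 B=6 C=11)

Answer: 0 6 11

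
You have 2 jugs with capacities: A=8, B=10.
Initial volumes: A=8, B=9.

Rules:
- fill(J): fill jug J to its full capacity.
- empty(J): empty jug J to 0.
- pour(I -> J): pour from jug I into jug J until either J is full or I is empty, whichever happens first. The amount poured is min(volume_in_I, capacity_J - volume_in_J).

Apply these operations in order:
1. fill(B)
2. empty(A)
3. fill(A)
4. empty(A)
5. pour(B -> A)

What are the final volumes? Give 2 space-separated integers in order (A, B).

Answer: 8 2

Derivation:
Step 1: fill(B) -> (A=8 B=10)
Step 2: empty(A) -> (A=0 B=10)
Step 3: fill(A) -> (A=8 B=10)
Step 4: empty(A) -> (A=0 B=10)
Step 5: pour(B -> A) -> (A=8 B=2)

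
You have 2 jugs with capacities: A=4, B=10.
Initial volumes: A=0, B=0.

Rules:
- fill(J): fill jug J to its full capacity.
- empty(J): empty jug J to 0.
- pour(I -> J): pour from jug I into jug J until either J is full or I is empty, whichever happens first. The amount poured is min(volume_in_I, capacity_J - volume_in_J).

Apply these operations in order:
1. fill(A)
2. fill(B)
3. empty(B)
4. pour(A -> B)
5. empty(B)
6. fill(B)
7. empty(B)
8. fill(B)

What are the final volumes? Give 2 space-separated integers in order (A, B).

Answer: 0 10

Derivation:
Step 1: fill(A) -> (A=4 B=0)
Step 2: fill(B) -> (A=4 B=10)
Step 3: empty(B) -> (A=4 B=0)
Step 4: pour(A -> B) -> (A=0 B=4)
Step 5: empty(B) -> (A=0 B=0)
Step 6: fill(B) -> (A=0 B=10)
Step 7: empty(B) -> (A=0 B=0)
Step 8: fill(B) -> (A=0 B=10)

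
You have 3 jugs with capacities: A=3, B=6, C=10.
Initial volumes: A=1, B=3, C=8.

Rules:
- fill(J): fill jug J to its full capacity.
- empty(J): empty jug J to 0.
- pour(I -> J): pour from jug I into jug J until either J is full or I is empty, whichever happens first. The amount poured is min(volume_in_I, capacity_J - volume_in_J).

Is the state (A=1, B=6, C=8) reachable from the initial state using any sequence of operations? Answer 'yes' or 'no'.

Answer: yes

Derivation:
BFS from (A=1, B=3, C=8):
  1. fill(B) -> (A=1 B=6 C=8)
Target reached → yes.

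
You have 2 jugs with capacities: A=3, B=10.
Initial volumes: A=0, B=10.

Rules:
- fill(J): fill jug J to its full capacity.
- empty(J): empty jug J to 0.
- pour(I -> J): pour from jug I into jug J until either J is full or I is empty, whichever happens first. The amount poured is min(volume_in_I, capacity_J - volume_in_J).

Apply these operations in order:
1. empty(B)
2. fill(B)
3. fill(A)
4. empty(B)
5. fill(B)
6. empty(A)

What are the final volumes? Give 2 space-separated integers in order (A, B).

Answer: 0 10

Derivation:
Step 1: empty(B) -> (A=0 B=0)
Step 2: fill(B) -> (A=0 B=10)
Step 3: fill(A) -> (A=3 B=10)
Step 4: empty(B) -> (A=3 B=0)
Step 5: fill(B) -> (A=3 B=10)
Step 6: empty(A) -> (A=0 B=10)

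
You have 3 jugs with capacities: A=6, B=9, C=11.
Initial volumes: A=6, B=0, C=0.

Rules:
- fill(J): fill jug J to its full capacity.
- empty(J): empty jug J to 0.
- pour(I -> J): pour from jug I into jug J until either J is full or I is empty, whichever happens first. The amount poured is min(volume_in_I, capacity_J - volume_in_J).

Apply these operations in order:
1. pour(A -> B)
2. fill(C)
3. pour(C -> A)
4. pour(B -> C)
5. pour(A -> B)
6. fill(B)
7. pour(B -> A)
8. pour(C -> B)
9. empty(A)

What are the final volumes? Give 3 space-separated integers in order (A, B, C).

Step 1: pour(A -> B) -> (A=0 B=6 C=0)
Step 2: fill(C) -> (A=0 B=6 C=11)
Step 3: pour(C -> A) -> (A=6 B=6 C=5)
Step 4: pour(B -> C) -> (A=6 B=0 C=11)
Step 5: pour(A -> B) -> (A=0 B=6 C=11)
Step 6: fill(B) -> (A=0 B=9 C=11)
Step 7: pour(B -> A) -> (A=6 B=3 C=11)
Step 8: pour(C -> B) -> (A=6 B=9 C=5)
Step 9: empty(A) -> (A=0 B=9 C=5)

Answer: 0 9 5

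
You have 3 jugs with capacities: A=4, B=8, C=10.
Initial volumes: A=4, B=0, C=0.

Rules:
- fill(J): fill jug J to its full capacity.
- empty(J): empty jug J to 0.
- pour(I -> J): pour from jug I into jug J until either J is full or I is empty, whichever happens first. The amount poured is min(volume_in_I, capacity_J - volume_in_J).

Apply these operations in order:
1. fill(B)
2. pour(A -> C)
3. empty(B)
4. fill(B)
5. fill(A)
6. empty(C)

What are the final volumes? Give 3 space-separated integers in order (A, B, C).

Answer: 4 8 0

Derivation:
Step 1: fill(B) -> (A=4 B=8 C=0)
Step 2: pour(A -> C) -> (A=0 B=8 C=4)
Step 3: empty(B) -> (A=0 B=0 C=4)
Step 4: fill(B) -> (A=0 B=8 C=4)
Step 5: fill(A) -> (A=4 B=8 C=4)
Step 6: empty(C) -> (A=4 B=8 C=0)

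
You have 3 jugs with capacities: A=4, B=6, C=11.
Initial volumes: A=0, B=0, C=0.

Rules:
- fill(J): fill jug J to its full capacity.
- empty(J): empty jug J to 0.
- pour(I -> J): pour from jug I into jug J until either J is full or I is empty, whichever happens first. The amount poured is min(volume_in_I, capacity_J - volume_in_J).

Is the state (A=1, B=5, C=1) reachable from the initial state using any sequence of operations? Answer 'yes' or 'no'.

BFS explored all 270 reachable states.
Reachable set includes: (0,0,0), (0,0,1), (0,0,2), (0,0,3), (0,0,4), (0,0,5), (0,0,6), (0,0,7), (0,0,8), (0,0,9), (0,0,10), (0,0,11) ...
Target (A=1, B=5, C=1) not in reachable set → no.

Answer: no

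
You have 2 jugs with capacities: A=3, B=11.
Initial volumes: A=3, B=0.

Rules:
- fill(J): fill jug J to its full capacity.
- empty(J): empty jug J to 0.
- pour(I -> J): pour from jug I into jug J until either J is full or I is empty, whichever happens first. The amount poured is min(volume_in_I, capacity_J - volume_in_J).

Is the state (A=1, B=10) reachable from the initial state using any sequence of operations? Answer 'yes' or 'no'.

Answer: no

Derivation:
BFS explored all 28 reachable states.
Reachable set includes: (0,0), (0,1), (0,2), (0,3), (0,4), (0,5), (0,6), (0,7), (0,8), (0,9), (0,10), (0,11) ...
Target (A=1, B=10) not in reachable set → no.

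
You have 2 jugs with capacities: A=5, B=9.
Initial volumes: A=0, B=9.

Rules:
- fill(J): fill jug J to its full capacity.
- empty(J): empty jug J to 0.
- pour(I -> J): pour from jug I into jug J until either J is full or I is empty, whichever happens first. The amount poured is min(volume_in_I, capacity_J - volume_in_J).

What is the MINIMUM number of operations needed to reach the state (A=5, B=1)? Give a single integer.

BFS from (A=0, B=9). One shortest path:
  1. fill(A) -> (A=5 B=9)
  2. empty(B) -> (A=5 B=0)
  3. pour(A -> B) -> (A=0 B=5)
  4. fill(A) -> (A=5 B=5)
  5. pour(A -> B) -> (A=1 B=9)
  6. empty(B) -> (A=1 B=0)
  7. pour(A -> B) -> (A=0 B=1)
  8. fill(A) -> (A=5 B=1)
Reached target in 8 moves.

Answer: 8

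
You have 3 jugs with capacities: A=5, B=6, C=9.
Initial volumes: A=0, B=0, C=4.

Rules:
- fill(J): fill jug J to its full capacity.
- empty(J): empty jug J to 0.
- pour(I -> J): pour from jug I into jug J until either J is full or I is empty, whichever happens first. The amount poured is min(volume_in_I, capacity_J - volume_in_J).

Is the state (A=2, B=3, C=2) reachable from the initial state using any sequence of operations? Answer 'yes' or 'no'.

Answer: no

Derivation:
BFS explored all 260 reachable states.
Reachable set includes: (0,0,0), (0,0,1), (0,0,2), (0,0,3), (0,0,4), (0,0,5), (0,0,6), (0,0,7), (0,0,8), (0,0,9), (0,1,0), (0,1,1) ...
Target (A=2, B=3, C=2) not in reachable set → no.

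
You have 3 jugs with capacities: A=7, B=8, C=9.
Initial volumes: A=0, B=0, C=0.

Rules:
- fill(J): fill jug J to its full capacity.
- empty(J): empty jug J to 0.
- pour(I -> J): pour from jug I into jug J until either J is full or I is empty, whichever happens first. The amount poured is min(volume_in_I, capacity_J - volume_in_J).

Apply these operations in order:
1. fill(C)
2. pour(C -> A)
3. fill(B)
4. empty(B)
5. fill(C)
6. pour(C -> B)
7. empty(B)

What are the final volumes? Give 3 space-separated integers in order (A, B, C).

Answer: 7 0 1

Derivation:
Step 1: fill(C) -> (A=0 B=0 C=9)
Step 2: pour(C -> A) -> (A=7 B=0 C=2)
Step 3: fill(B) -> (A=7 B=8 C=2)
Step 4: empty(B) -> (A=7 B=0 C=2)
Step 5: fill(C) -> (A=7 B=0 C=9)
Step 6: pour(C -> B) -> (A=7 B=8 C=1)
Step 7: empty(B) -> (A=7 B=0 C=1)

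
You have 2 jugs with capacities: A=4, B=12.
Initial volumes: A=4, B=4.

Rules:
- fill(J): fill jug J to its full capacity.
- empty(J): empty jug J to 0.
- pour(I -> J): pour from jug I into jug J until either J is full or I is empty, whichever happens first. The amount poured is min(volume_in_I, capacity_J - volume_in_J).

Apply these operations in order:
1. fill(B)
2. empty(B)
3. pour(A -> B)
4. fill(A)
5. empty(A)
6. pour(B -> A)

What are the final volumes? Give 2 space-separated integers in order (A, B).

Step 1: fill(B) -> (A=4 B=12)
Step 2: empty(B) -> (A=4 B=0)
Step 3: pour(A -> B) -> (A=0 B=4)
Step 4: fill(A) -> (A=4 B=4)
Step 5: empty(A) -> (A=0 B=4)
Step 6: pour(B -> A) -> (A=4 B=0)

Answer: 4 0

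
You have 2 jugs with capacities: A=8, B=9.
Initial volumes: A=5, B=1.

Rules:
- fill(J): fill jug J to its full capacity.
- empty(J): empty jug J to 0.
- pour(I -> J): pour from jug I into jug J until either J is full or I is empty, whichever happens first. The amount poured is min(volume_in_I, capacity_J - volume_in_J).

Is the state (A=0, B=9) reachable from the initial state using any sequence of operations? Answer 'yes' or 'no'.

Answer: yes

Derivation:
BFS from (A=5, B=1):
  1. fill(A) -> (A=8 B=1)
  2. pour(A -> B) -> (A=0 B=9)
Target reached → yes.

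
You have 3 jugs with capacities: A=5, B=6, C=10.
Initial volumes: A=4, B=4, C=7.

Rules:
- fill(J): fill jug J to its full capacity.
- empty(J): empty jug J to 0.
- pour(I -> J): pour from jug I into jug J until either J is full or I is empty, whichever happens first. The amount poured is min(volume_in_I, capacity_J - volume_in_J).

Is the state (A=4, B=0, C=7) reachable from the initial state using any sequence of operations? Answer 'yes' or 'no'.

BFS from (A=4, B=4, C=7):
  1. empty(B) -> (A=4 B=0 C=7)
Target reached → yes.

Answer: yes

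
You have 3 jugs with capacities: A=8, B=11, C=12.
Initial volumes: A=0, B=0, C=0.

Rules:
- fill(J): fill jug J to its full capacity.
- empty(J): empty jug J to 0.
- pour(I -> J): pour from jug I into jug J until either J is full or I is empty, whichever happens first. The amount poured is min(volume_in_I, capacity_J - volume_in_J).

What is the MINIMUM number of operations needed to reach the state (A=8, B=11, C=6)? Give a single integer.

BFS from (A=0, B=0, C=0). One shortest path:
  1. fill(B) -> (A=0 B=11 C=0)
  2. pour(B -> A) -> (A=8 B=3 C=0)
  3. empty(A) -> (A=0 B=3 C=0)
  4. pour(B -> A) -> (A=3 B=0 C=0)
  5. fill(B) -> (A=3 B=11 C=0)
  6. pour(B -> A) -> (A=8 B=6 C=0)
  7. pour(B -> C) -> (A=8 B=0 C=6)
  8. fill(B) -> (A=8 B=11 C=6)
Reached target in 8 moves.

Answer: 8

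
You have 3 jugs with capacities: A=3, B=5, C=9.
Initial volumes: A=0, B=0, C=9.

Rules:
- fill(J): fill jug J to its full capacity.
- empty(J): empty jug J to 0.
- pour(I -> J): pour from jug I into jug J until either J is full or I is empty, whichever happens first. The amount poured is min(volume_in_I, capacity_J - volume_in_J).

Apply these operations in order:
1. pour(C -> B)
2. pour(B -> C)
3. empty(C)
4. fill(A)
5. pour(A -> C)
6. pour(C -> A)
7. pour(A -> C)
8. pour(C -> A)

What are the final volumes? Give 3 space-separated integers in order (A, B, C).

Answer: 3 0 0

Derivation:
Step 1: pour(C -> B) -> (A=0 B=5 C=4)
Step 2: pour(B -> C) -> (A=0 B=0 C=9)
Step 3: empty(C) -> (A=0 B=0 C=0)
Step 4: fill(A) -> (A=3 B=0 C=0)
Step 5: pour(A -> C) -> (A=0 B=0 C=3)
Step 6: pour(C -> A) -> (A=3 B=0 C=0)
Step 7: pour(A -> C) -> (A=0 B=0 C=3)
Step 8: pour(C -> A) -> (A=3 B=0 C=0)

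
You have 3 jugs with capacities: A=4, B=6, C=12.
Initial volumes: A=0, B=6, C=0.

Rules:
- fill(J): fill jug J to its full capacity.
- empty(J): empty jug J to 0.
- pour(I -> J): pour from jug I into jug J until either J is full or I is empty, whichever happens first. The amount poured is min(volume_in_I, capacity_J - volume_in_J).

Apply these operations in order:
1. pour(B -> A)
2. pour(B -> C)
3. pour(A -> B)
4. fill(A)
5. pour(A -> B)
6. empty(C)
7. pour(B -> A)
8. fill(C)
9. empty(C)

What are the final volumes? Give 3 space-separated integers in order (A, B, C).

Answer: 4 4 0

Derivation:
Step 1: pour(B -> A) -> (A=4 B=2 C=0)
Step 2: pour(B -> C) -> (A=4 B=0 C=2)
Step 3: pour(A -> B) -> (A=0 B=4 C=2)
Step 4: fill(A) -> (A=4 B=4 C=2)
Step 5: pour(A -> B) -> (A=2 B=6 C=2)
Step 6: empty(C) -> (A=2 B=6 C=0)
Step 7: pour(B -> A) -> (A=4 B=4 C=0)
Step 8: fill(C) -> (A=4 B=4 C=12)
Step 9: empty(C) -> (A=4 B=4 C=0)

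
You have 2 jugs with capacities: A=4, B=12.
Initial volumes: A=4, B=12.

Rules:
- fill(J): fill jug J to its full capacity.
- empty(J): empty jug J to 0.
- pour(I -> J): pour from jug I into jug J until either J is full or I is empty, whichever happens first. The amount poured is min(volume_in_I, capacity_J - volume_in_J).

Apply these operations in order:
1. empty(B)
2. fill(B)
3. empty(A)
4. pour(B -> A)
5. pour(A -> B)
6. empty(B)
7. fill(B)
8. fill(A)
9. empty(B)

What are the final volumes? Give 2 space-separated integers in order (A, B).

Step 1: empty(B) -> (A=4 B=0)
Step 2: fill(B) -> (A=4 B=12)
Step 3: empty(A) -> (A=0 B=12)
Step 4: pour(B -> A) -> (A=4 B=8)
Step 5: pour(A -> B) -> (A=0 B=12)
Step 6: empty(B) -> (A=0 B=0)
Step 7: fill(B) -> (A=0 B=12)
Step 8: fill(A) -> (A=4 B=12)
Step 9: empty(B) -> (A=4 B=0)

Answer: 4 0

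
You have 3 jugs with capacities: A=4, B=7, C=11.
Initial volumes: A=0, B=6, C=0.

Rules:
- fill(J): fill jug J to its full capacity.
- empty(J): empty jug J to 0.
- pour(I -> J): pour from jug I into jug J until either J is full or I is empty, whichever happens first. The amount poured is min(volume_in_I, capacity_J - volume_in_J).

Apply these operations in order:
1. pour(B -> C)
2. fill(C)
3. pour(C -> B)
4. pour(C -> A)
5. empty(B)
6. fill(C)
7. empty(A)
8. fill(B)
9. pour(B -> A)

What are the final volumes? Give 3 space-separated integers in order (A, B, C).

Step 1: pour(B -> C) -> (A=0 B=0 C=6)
Step 2: fill(C) -> (A=0 B=0 C=11)
Step 3: pour(C -> B) -> (A=0 B=7 C=4)
Step 4: pour(C -> A) -> (A=4 B=7 C=0)
Step 5: empty(B) -> (A=4 B=0 C=0)
Step 6: fill(C) -> (A=4 B=0 C=11)
Step 7: empty(A) -> (A=0 B=0 C=11)
Step 8: fill(B) -> (A=0 B=7 C=11)
Step 9: pour(B -> A) -> (A=4 B=3 C=11)

Answer: 4 3 11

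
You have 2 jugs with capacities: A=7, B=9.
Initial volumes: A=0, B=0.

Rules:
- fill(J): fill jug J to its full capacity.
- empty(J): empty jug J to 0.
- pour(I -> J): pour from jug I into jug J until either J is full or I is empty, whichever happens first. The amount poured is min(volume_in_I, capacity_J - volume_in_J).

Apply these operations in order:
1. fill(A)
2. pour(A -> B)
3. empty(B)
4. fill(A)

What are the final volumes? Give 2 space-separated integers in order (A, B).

Answer: 7 0

Derivation:
Step 1: fill(A) -> (A=7 B=0)
Step 2: pour(A -> B) -> (A=0 B=7)
Step 3: empty(B) -> (A=0 B=0)
Step 4: fill(A) -> (A=7 B=0)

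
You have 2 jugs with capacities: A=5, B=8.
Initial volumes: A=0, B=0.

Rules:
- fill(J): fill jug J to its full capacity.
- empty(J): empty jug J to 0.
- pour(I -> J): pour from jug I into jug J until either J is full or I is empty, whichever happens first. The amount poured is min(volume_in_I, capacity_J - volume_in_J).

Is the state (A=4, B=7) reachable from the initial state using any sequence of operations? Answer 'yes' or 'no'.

Answer: no

Derivation:
BFS explored all 26 reachable states.
Reachable set includes: (0,0), (0,1), (0,2), (0,3), (0,4), (0,5), (0,6), (0,7), (0,8), (1,0), (1,8), (2,0) ...
Target (A=4, B=7) not in reachable set → no.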